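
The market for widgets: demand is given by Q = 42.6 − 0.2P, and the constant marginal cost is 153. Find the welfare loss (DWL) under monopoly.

DWL = 90

Inverting demand: P = 213 − 5Q.
Competitive firms price at marginal cost: P = 153, giving Q = 12.
The monopolist equates marginal revenue to marginal cost: 213 − 10Q = 153, so Q = 6. From demand, P = 183.
DWL is the triangle between Q = 6 and Q = 12: ½·(12 − 6)·(183 − 153) = 90.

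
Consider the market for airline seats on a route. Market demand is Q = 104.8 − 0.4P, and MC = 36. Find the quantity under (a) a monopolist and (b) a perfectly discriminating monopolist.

Monopoly: Q = 45.2; Perfect PD: Q = 90.4

Inverting demand: P = 262 − 2.5Q.
Monopoly sets MR = MC: 262 − 5Q = 36 ⇒ Q = 45.2, P = 262 − 2.5·45.2 = 149.
A perfectly discriminating monopolist sells every unit with P(Q) ≥ MC(Q), so output equals the competitive quantity Q = 90.4. Each buyer pays their reservation price, so CS = 0 and the firm captures all surplus.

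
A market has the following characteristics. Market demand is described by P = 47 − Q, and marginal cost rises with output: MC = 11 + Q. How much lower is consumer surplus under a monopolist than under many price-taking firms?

CS falls by 90

Competitive equilibrium sets price equal to marginal cost: 47 − Q = 11 + Q, so Q = 18 and P = 29.
CS = ½·(47 − 29)·18 = 162.
Monopoly sets MR = MC: 47 − 2Q = 11 + Q ⇒ Q = 12, P = 47 − 12 = 35.
CS = ½·(47 − 35)·12 = 72.
Change in consumer surplus: 72 − 162 = −90.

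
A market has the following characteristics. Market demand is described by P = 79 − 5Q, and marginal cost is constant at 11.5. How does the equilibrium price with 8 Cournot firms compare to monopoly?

Cournot: P = 19; Monopoly: P = 45.25

In a 8-firm Cournot equilibrium, symmetry and the first-order condition give q = (79 − 11.5)/(45) = 1.5. So Q = 12 and P = 19.
Monopoly sets MR = MC: 79 − 10Q = 11.5 ⇒ Q = 6.75, P = 79 − 5·6.75 = 45.25.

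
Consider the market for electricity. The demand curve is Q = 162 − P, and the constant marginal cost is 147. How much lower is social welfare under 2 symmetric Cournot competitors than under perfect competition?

Inverting demand: P = 162 − Q.
Perfect competition: P = MC = 147, so 162 − Q = 147 and Q = 15.
CS = ½·(162 − 147)·15 = 112.5; PS = (147 − 147)·15 = 0; TS = 112.5.
Cournot with 2 identical firms: the symmetric best-response condition is 162 − 3q = 147. Each firm produces q = 5, total output Q = 10, price P = 152.
CS = ½·(162 − 152)·10 = 50; PS = (152 − 147)·10 = 50; TS = 100.
Change in social welfare: 100 − 112.5 = −12.5.

Social welfare falls by 12.5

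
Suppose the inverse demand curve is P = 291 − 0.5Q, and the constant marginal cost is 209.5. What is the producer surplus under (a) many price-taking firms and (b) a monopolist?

Competition: PS = 0; Monopoly: PS = 3321.125

Competitive firms price at marginal cost: P = 209.5, giving Q = 163.
PS = (209.5 − 209.5)·163 = 0.
A monopolist chooses Q where MR = MC. MR = 291 − Q; setting this equal to 209.5 gives Q = 81.5 and P = 250.25.
PS = (250.25 − 209.5)·81.5 = 3321.125.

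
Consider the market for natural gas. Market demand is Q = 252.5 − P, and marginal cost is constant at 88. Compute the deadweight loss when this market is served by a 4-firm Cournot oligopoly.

DWL = 541.205

Inverting demand: P = 252.5 − Q.
Competitive firms price at marginal cost: P = 88, giving Q = 164.5.
Cournot with 4 identical firms: the symmetric best-response condition is 252.5 − 5q = 88. Each firm produces q = 32.9, total output Q = 131.6, price P = 120.9.
DWL is the triangle between Q = 131.6 and Q = 164.5: ½·(164.5 − 131.6)·(120.9 − 88) = 541.205.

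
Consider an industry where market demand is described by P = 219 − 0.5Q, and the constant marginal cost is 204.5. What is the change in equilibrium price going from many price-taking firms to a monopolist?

Perfect competition: P = MC = 204.5, so 219 − 0.5Q = 204.5 and Q = 29.
A monopolist chooses Q where MR = MC. MR = 219 − Q; setting this equal to 204.5 gives Q = 14.5 and P = 211.75.
Change in equilibrium price: 211.75 − 204.5 = 7.25.

P rises by 7.25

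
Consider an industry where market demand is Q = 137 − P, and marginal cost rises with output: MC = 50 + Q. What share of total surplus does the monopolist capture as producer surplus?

PS/TS = 0.75

Inverting demand: P = 137 − Q.
A monopolist chooses Q where MR = MC. MR = 137 − 2Q; setting this equal to 50 + Q gives Q = 29 and P = 108.
CS = ½·(137 − 108)·29 = 420.5.
PS = P·Q − VC(Q) = 108·29 − (50·29 + ½·1·29²) = 1261.5.
Share captured = PS/TS = 1261.5/1682 = 0.75.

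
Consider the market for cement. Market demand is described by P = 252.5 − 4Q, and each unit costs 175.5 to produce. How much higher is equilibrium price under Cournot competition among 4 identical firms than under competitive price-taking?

Equilibrium price rises by 15.4

Perfect competition: P = MC = 175.5, so 252.5 − 4Q = 175.5 and Q = 19.25.
In a 4-firm Cournot equilibrium, symmetry and the first-order condition give q = (252.5 − 175.5)/(20) = 3.85. So Q = 15.4 and P = 190.9.
Change in equilibrium price: 190.9 − 175.5 = 15.4.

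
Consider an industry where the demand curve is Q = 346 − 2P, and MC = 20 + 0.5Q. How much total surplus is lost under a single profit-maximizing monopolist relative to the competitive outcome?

Inverting demand: P = 173 − 0.5Q.
Competitive equilibrium sets price equal to marginal cost: 173 − 0.5Q = 20 + 0.5Q, so Q = 153 and P = 96.5.
The monopolist equates marginal revenue to marginal cost: 173 − Q = 20 + 0.5Q, so Q = 102. From demand, P = 122.
CS = ½·(173 − 96.5)·153 = 5852.25; PS = (96.5·153 − 20·153 − ½·0.5·153²) = 5852.25; TS = 11704.5.
CS = ½·(173 − 122)·102 = 2601; PS = (122·102 − 20·102 − ½·0.5·102²) = 7803; TS = 10404.
DWL = 11704.5 − 10404 = 1300.5.

DWL = 1300.5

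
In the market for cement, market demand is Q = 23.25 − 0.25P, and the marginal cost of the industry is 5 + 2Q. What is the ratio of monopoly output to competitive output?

Q_m/Q_c = 0.6

Inverting demand: P = 93 − 4Q.
The monopolist equates marginal revenue to marginal cost: 93 − 8Q = 5 + 2Q, so Q = 8.8. From demand, P = 57.8.
Under competition P = MC: 93 − 4Q = 5 + 2Q ⇒ Q = 44/3, P = 103/3.
Ratio Q_m/Q_c = 8.8/(44/3) = 0.6.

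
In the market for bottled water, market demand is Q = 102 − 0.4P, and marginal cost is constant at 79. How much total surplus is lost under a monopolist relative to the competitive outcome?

DWL = 1548.8

Inverting demand: P = 255 − 2.5Q.
Competitive firms price at marginal cost: P = 79, giving Q = 70.4.
The monopolist equates marginal revenue to marginal cost: 255 − 5Q = 79, so Q = 35.2. From demand, P = 167.
DWL is the triangle between Q = 35.2 and Q = 70.4: ½·(70.4 − 35.2)·(167 − 79) = 1548.8.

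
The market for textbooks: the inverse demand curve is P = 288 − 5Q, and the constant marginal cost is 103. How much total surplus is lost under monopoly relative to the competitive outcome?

Competitive firms price at marginal cost: P = 103, giving Q = 37.
Monopoly sets MR = MC: 288 − 10Q = 103 ⇒ Q = 18.5, P = 288 − 5·18.5 = 195.5.
DWL is the triangle between Q = 18.5 and Q = 37: ½·(37 − 18.5)·(195.5 − 103) = 855.625.

DWL = 855.625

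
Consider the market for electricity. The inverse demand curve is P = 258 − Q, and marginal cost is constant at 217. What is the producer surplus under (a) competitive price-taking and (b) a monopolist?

Competition: PS = 0; Monopoly: PS = 420.25

Competitive firms price at marginal cost: P = 217, giving Q = 41.
PS = (217 − 217)·41 = 0.
A monopolist chooses Q where MR = MC. MR = 258 − 2Q; setting this equal to 217 gives Q = 20.5 and P = 237.5.
PS = (237.5 − 217)·20.5 = 420.25.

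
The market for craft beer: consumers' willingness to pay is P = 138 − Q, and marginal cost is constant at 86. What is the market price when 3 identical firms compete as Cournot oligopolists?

Cournot with 3 identical firms: the symmetric best-response condition is 138 − 4q = 86. Each firm produces q = 13, total output Q = 39, price P = 99.

P = 99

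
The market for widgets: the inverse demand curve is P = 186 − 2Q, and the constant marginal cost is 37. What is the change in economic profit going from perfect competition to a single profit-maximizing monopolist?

Competitive firms price at marginal cost: P = 37, giving Q = 74.5.
Profit = (37 − 37)·74.5 = 0.
Monopoly sets MR = MC: 186 − 4Q = 37 ⇒ Q = 37.25, P = 186 − 2·37.25 = 111.5.
Profit = (111.5 − 37)·37.25 = 2775.125.
Change in economic profit: 2775.125 − 0 = 2775.125.

π rises by 2775.125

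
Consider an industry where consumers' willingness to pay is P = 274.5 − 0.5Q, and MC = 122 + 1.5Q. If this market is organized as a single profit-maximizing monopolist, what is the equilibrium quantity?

Q = 61

The monopolist equates marginal revenue to marginal cost: 274.5 − Q = 122 + 1.5Q, so Q = 61. From demand, P = 244.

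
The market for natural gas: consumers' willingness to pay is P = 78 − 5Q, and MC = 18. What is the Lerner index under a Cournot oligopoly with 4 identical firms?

With 4 symmetric Cournot firms, each firm's FOC gives 78 − 25q = 18, so q = 2.4, Q = 4·2.4 = 9.6, and P = 30.
Lerner index = (P − MC)/P = (30 − 18)/30 = 0.4.

Lerner index = 0.4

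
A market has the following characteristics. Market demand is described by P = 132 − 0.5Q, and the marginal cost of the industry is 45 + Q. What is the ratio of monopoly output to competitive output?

Monopoly sets MR = MC: 132 − Q = 45 + Q ⇒ Q = 43.5, P = 132 − 0.5·43.5 = 110.25.
Under competition P = MC: 132 − 0.5Q = 45 + Q ⇒ Q = 58, P = 103.
Ratio Q_m/Q_c = 43.5/58 = 0.75.

Q_m/Q_c = 0.75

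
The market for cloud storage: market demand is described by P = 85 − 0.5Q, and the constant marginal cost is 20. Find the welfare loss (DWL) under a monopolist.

Competitive firms price at marginal cost: P = 20, giving Q = 130.
The monopolist equates marginal revenue to marginal cost: 85 − Q = 20, so Q = 65. From demand, P = 52.5.
DWL is the triangle between Q = 65 and Q = 130: ½·(130 − 65)·(52.5 − 20) = 1056.25.

DWL = 1056.25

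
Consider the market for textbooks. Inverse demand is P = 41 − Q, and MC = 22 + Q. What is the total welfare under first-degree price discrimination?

TS = 90.25

Under first-degree price discrimination the firm charges each unit its demand price and produces up to where P = MC, i.e. Q = 9.5. Consumer surplus is zero; producer surplus equals total surplus.
TS = 90.25 (equal to competitive TS).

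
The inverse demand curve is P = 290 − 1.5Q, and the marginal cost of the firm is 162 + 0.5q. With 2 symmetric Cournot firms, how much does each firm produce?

q_i = 25.6

In a 2-firm Cournot equilibrium, symmetry and the first-order condition give q = (290 − 162)/(5) = 25.6. So Q = 51.2 and P = 213.2.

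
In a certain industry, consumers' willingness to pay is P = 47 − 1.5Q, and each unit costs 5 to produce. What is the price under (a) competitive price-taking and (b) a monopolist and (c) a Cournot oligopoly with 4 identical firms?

Competition: P = 5; Monopoly: P = 26; Cournot: P = 13.4

Competitive firms price at marginal cost: P = 5, giving Q = 28.
The monopolist equates marginal revenue to marginal cost: 47 − 3Q = 5, so Q = 14. From demand, P = 26.
With 4 symmetric Cournot firms, each firm's FOC gives 47 − 7.5q = 5, so q = 5.6, Q = 4·5.6 = 22.4, and P = 13.4.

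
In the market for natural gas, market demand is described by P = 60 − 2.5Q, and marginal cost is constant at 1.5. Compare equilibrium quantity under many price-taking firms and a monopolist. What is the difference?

Under competition P = MC = 1.5, so Q = (60 − 1.5)/2.5 = 23.4.
Monopoly sets MR = MC: 60 − 5Q = 1.5 ⇒ Q = 11.7, P = 60 − 2.5·11.7 = 30.75.
Change in equilibrium quantity: 11.7 − 23.4 = −11.7.

Equilibrium quantity falls by 11.7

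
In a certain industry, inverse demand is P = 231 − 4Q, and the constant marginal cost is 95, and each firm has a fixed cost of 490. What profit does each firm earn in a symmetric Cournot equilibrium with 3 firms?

π_i = −201

With 3 symmetric Cournot firms, each firm's FOC gives 231 − 16q = 95, so q = 8.5, Q = 3·8.5 = 25.5, and P = 129.
Each firm's profit = (129 − 95)·8.5 − 490 = −201.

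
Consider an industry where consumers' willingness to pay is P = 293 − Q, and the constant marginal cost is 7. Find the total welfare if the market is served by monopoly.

A monopolist chooses Q where MR = MC. MR = 293 − 2Q; setting this equal to 7 gives Q = 143 and P = 150.
CS = ½·(293 − 150)·143 = 10224.5; PS = (150 − 7)·143 = 20449; TS = 30673.5.

TS = 30673.5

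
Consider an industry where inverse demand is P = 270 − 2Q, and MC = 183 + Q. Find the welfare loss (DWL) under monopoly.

Competitive equilibrium sets price equal to marginal cost: 270 − 2Q = 183 + Q, so Q = 29 and P = 212.
Monopoly sets MR = MC: 270 − 4Q = 183 + Q ⇒ Q = 17.4, P = 270 − 2·17.4 = 235.2.
CS = ½·(270 − 212)·29 = 841; PS = (212·29 − 183·29 − ½·1·29²) = 420.5; TS = 1261.5.
CS = ½·(270 − 235.2)·17.4 = 302.76; PS = (235.2·17.4 − 183·17.4 − ½·1·17.4²) = 756.9; TS = 1059.66.
DWL = 1261.5 − 1059.66 = 201.84.

DWL = 201.84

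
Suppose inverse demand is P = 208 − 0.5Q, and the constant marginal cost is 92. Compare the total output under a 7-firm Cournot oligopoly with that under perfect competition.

Cournot: Q = 203; Competition: Q = 232

With 7 symmetric Cournot firms, each firm's FOC gives 208 − 4q = 92, so q = 29, Q = 7·29 = 203, and P = 106.5.
Under competition P = MC = 92, so Q = (208 − 92)/0.5 = 232.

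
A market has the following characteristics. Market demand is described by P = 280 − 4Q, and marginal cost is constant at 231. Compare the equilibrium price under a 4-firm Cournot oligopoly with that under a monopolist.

Cournot: P = 240.8; Monopoly: P = 255.5

Cournot with 4 identical firms: the symmetric best-response condition is 280 − 20q = 231. Each firm produces q = 2.45, total output Q = 9.8, price P = 240.8.
A monopolist chooses Q where MR = MC. MR = 280 − 8Q; setting this equal to 231 gives Q = 6.125 and P = 255.5.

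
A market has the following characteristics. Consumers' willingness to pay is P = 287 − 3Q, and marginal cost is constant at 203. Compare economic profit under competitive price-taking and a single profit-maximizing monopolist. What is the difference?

Perfect competition: P = MC = 203, so 287 − 3Q = 203 and Q = 28.
Profit = (203 − 203)·28 = 0.
The monopolist equates marginal revenue to marginal cost: 287 − 6Q = 203, so Q = 14. From demand, P = 245.
Profit = (245 − 203)·14 = 588.
Change in economic profit: 588 − 0 = 588.

Economic profit rises by 588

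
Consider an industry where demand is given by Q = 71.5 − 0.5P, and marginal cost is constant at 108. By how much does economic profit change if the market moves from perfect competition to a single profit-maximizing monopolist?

Economic profit rises by 153.125

Inverting demand: P = 143 − 2Q.
Under competition P = MC = 108, so Q = (143 − 108)/2 = 17.5.
Profit = (108 − 108)·17.5 = 0.
Monopoly sets MR = MC: 143 − 4Q = 108 ⇒ Q = 8.75, P = 143 − 2·8.75 = 125.5.
Profit = (125.5 − 108)·8.75 = 153.125.
Change in economic profit: 153.125 − 0 = 153.125.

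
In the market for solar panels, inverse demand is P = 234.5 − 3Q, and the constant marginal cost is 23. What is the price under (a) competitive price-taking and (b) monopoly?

Competitive firms price at marginal cost: P = 23, giving Q = 70.5.
A monopolist chooses Q where MR = MC. MR = 234.5 − 6Q; setting this equal to 23 gives Q = 35.25 and P = 128.75.

Competition: P = 23; Monopoly: P = 128.75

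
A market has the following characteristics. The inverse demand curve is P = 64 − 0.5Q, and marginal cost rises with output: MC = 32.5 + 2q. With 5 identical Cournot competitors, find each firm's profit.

With 5 symmetric Cournot firms, each firm's FOC gives 64 − 3q = 32.5 + 2q, so q = 6.3, Q = 5·6.3 = 31.5, and P = 48.25.
Each firm's profit = 48.25·6.3 − (32.5·6.3 + ½·2·6.3²) = 59.535.

π_i = 59.535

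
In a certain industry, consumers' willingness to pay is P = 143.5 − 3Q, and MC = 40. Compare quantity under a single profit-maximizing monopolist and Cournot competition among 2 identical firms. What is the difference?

Q rises by 5.75

Monopoly sets MR = MC: 143.5 − 6Q = 40 ⇒ Q = 17.25, P = 143.5 − 3·17.25 = 91.75.
Cournot with 2 identical firms: the symmetric best-response condition is 143.5 − 9q = 40. Each firm produces q = 11.5, total output Q = 23, price P = 74.5.
Change in quantity: 23 − 17.25 = 5.75.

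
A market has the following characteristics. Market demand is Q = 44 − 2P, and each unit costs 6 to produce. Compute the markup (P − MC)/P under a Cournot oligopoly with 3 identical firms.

Lerner index = 0.4

Inverting demand: P = 22 − 0.5Q.
In a 3-firm Cournot equilibrium, symmetry and the first-order condition give q = (22 − 6)/(2) = 8. So Q = 24 and P = 10.
Lerner index = (P − MC)/P = (10 − 6)/10 = 0.4.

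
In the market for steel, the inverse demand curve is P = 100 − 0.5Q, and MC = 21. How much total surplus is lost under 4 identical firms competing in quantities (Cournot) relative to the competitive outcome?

DWL = 249.64

Competitive firms price at marginal cost: P = 21, giving Q = 158.
Cournot with 4 identical firms: the symmetric best-response condition is 100 − 2.5q = 21. Each firm produces q = 31.6, total output Q = 126.4, price P = 36.8.
DWL is the triangle between Q = 126.4 and Q = 158: ½·(158 − 126.4)·(36.8 − 21) = 249.64.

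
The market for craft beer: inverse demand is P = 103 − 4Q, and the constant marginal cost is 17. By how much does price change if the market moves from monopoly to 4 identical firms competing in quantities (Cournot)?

A monopolist chooses Q where MR = MC. MR = 103 − 8Q; setting this equal to 17 gives Q = 10.75 and P = 60.
Cournot with 4 identical firms: the symmetric best-response condition is 103 − 20q = 17. Each firm produces q = 4.3, total output Q = 17.2, price P = 34.2.
Change in price: 34.2 − 60 = −25.8.

P falls by 25.8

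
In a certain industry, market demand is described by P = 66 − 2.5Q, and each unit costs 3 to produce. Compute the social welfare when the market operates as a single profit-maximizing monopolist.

Monopoly sets MR = MC: 66 − 5Q = 3 ⇒ Q = 12.6, P = 66 − 2.5·12.6 = 34.5.
CS = ½·(66 − 34.5)·12.6 = 198.45; PS = (34.5 − 3)·12.6 = 396.9; TS = 595.35.

TS = 595.35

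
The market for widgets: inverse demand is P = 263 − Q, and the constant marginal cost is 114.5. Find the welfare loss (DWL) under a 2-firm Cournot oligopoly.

Perfect competition: P = MC = 114.5, so 263 − Q = 114.5 and Q = 148.5.
With 2 symmetric Cournot firms, each firm's FOC gives 263 − 3q = 114.5, so q = 49.5, Q = 2·49.5 = 99, and P = 164.
DWL is the triangle between Q = 99 and Q = 148.5: ½·(148.5 − 99)·(164 − 114.5) = 1225.125.

DWL = 1225.125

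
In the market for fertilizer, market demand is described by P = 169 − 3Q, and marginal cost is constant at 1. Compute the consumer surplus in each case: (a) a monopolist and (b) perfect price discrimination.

Monopoly sets MR = MC: 169 − 6Q = 1 ⇒ Q = 28, P = 169 − 3·28 = 85.
CS = ½·(169 − 85)·28 = 1176.
A perfectly discriminating monopolist sells every unit with P(Q) ≥ MC(Q), so output equals the competitive quantity Q = 56. Each buyer pays their reservation price, so CS = 0 and the firm captures all surplus.
CS = 0.

Monopoly: CS = 1176; Perfect PD: CS = 0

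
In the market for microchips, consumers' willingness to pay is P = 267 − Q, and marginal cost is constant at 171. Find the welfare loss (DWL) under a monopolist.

DWL = 1152

Competitive firms price at marginal cost: P = 171, giving Q = 96.
The monopolist equates marginal revenue to marginal cost: 267 − 2Q = 171, so Q = 48. From demand, P = 219.
DWL is the triangle between Q = 48 and Q = 96: ½·(96 − 48)·(219 − 171) = 1152.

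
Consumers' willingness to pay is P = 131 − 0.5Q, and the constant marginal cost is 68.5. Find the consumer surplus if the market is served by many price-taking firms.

CS = 3906.25

Competitive firms price at marginal cost: P = 68.5, giving Q = 125.
CS = ½·(131 − 68.5)·125 = 3906.25.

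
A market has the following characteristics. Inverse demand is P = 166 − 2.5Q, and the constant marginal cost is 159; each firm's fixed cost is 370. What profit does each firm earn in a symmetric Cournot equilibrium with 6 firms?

With 6 symmetric Cournot firms, each firm's FOC gives 166 − 17.5q = 159, so q = 0.4, Q = 6·0.4 = 2.4, and P = 160.
Each firm's profit = (160 − 159)·0.4 − 370 = −369.6.

π_i = −369.6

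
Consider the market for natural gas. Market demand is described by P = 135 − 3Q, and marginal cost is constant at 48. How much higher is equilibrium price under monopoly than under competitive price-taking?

Competitive firms price at marginal cost: P = 48, giving Q = 29.
The monopolist equates marginal revenue to marginal cost: 135 − 6Q = 48, so Q = 14.5. From demand, P = 91.5.
Change in equilibrium price: 91.5 − 48 = 43.5.

Equilibrium price rises by 43.5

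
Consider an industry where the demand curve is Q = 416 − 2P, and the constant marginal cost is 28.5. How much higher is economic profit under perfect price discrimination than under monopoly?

π rises by 16110.125

Inverting demand: P = 208 − 0.5Q.
Monopoly sets MR = MC: 208 − Q = 28.5 ⇒ Q = 179.5, P = 208 − 0.5·179.5 = 118.25.
Profit = (118.25 − 28.5)·179.5 = 16110.125.
With perfect price discrimination, output is the efficient level Q = 359 (where demand meets MC), but every buyer pays their willingness to pay: CS = 0 and PS = total surplus.
PS equals the full surplus area, 32220.25. Profit = 32220.25 = 32220.25.
Change in economic profit: 32220.25 − 16110.125 = 16110.125.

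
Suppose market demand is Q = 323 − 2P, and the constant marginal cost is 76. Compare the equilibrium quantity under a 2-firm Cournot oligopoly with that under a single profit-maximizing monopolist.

Inverting demand: P = 161.5 − 0.5Q.
With 2 symmetric Cournot firms, each firm's FOC gives 161.5 − 1.5q = 76, so q = 57, Q = 2·57 = 114, and P = 104.5.
Monopoly sets MR = MC: 161.5 − Q = 76 ⇒ Q = 85.5, P = 161.5 − 0.5·85.5 = 118.75.

Cournot: Q = 114; Monopoly: Q = 85.5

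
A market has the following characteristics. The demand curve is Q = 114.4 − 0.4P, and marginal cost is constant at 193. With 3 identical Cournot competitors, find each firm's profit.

π_i = 216.225

Inverting demand: P = 286 − 2.5Q.
In a 3-firm Cournot equilibrium, symmetry and the first-order condition give q = (286 − 193)/(10) = 9.3. So Q = 27.9 and P = 216.25.
Each firm's profit = (216.25 − 193)·9.3 = 216.225.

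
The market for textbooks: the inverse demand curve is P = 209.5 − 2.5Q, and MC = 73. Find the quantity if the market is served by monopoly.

The monopolist equates marginal revenue to marginal cost: 209.5 − 5Q = 73, so Q = 27.3. From demand, P = 141.25.

Q = 27.3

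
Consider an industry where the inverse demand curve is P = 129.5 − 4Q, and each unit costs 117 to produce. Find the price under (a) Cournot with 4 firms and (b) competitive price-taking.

Cournot: P = 119.5; Competition: P = 117

With 4 symmetric Cournot firms, each firm's FOC gives 129.5 − 20q = 117, so q = 0.625, Q = 4·0.625 = 2.5, and P = 119.5.
Perfect competition: P = MC = 117, so 129.5 − 4Q = 117 and Q = 3.125.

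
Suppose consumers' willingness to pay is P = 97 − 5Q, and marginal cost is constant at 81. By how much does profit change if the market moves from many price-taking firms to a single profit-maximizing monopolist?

Perfect competition: P = MC = 81, so 97 − 5Q = 81 and Q = 3.2.
Profit = (81 − 81)·3.2 = 0.
A monopolist chooses Q where MR = MC. MR = 97 − 10Q; setting this equal to 81 gives Q = 1.6 and P = 89.
Profit = (89 − 81)·1.6 = 12.8.
Change in profit: 12.8 − 0 = 12.8.

π rises by 12.8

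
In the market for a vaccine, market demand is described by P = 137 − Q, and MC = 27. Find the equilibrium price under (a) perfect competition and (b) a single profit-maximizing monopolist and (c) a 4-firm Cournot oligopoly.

Competitive firms price at marginal cost: P = 27, giving Q = 110.
Monopoly sets MR = MC: 137 − 2Q = 27 ⇒ Q = 55, P = 137 − 55 = 82.
Cournot with 4 identical firms: the symmetric best-response condition is 137 − 5q = 27. Each firm produces q = 22, total output Q = 88, price P = 49.

Competition: P = 27; Monopoly: P = 82; Cournot: P = 49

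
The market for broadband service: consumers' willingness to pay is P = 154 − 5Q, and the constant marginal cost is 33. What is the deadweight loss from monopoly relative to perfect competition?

DWL = 366.025

Under competition P = MC = 33, so Q = (154 − 33)/5 = 24.2.
Monopoly sets MR = MC: 154 − 10Q = 33 ⇒ Q = 12.1, P = 154 − 5·12.1 = 93.5.
DWL is the triangle between Q = 12.1 and Q = 24.2: ½·(24.2 − 12.1)·(93.5 − 33) = 366.025.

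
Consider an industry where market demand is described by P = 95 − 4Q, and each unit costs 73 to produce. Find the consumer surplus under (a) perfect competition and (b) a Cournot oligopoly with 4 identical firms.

Competitive firms price at marginal cost: P = 73, giving Q = 5.5.
CS = ½·(95 − 73)·5.5 = 60.5.
Cournot with 4 identical firms: the symmetric best-response condition is 95 − 20q = 73. Each firm produces q = 1.1, total output Q = 4.4, price P = 77.4.
CS = ½·(95 − 77.4)·4.4 = 38.72.

Competition: CS = 60.5; Cournot: CS = 38.72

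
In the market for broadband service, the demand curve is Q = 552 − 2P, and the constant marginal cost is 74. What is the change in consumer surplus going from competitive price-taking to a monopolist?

Inverting demand: P = 276 − 0.5Q.
Competitive firms price at marginal cost: P = 74, giving Q = 404.
CS = ½·(276 − 74)·404 = 40804.
The monopolist equates marginal revenue to marginal cost: 276 − Q = 74, so Q = 202. From demand, P = 175.
CS = ½·(276 − 175)·202 = 10201.
Change in consumer surplus: 10201 − 40804 = −30603.

Consumer surplus falls by 30603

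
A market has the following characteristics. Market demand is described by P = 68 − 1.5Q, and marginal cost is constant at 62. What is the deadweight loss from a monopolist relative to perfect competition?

Competitive firms price at marginal cost: P = 62, giving Q = 4.
Monopoly sets MR = MC: 68 − 3Q = 62 ⇒ Q = 2, P = 68 − 1.5·2 = 65.
DWL is the triangle between Q = 2 and Q = 4: ½·(4 − 2)·(65 − 62) = 3.

DWL = 3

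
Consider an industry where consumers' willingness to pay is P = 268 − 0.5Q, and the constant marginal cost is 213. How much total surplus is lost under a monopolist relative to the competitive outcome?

Competitive firms price at marginal cost: P = 213, giving Q = 110.
Monopoly sets MR = MC: 268 − Q = 213 ⇒ Q = 55, P = 268 − 0.5·55 = 240.5.
DWL is the triangle between Q = 55 and Q = 110: ½·(110 − 55)·(240.5 − 213) = 756.25.

DWL = 756.25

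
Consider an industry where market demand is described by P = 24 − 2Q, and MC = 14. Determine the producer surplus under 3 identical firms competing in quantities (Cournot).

PS = 9.375

With 3 symmetric Cournot firms, each firm's FOC gives 24 − 8q = 14, so q = 1.25, Q = 3·1.25 = 3.75, and P = 16.5.
PS = (16.5 − 14)·3.75 = 9.375.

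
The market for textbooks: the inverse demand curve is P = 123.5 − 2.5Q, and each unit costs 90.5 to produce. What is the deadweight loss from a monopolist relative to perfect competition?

Under competition P = MC = 90.5, so Q = (123.5 − 90.5)/2.5 = 13.2.
Monopoly sets MR = MC: 123.5 − 5Q = 90.5 ⇒ Q = 6.6, P = 123.5 − 2.5·6.6 = 107.
DWL is the triangle between Q = 6.6 and Q = 13.2: ½·(13.2 − 6.6)·(107 − 90.5) = 54.45.

DWL = 54.45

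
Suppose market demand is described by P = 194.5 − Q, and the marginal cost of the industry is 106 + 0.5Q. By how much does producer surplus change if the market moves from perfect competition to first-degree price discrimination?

PS rises by 1740.5

Under competition P = MC: 194.5 − Q = 106 + 0.5Q ⇒ Q = 59, P = 135.5.
PS = P·Q − VC(Q) = 135.5·59 − (106·59 + ½·0.5·59²) = 870.25.
With perfect price discrimination, output is the efficient level Q = 59 (where demand meets MC), but every buyer pays their willingness to pay: CS = 0 and PS = total surplus.
PS = ½·(194.5 − 106)·59 = 2610.75.
Change in producer surplus: 2610.75 − 870.25 = 1740.5.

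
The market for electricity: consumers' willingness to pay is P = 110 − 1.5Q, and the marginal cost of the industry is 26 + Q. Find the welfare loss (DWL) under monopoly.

Under competition P = MC: 110 − 1.5Q = 26 + Q ⇒ Q = 33.6, P = 59.6.
The monopolist equates marginal revenue to marginal cost: 110 − 3Q = 26 + Q, so Q = 21. From demand, P = 78.5.
CS = ½·(110 − 59.6)·33.6 = 846.72; PS = (59.6·33.6 − 26·33.6 − ½·1·33.6²) = 564.48; TS = 1411.2.
CS = ½·(110 − 78.5)·21 = 330.75; PS = (78.5·21 − 26·21 − ½·1·21²) = 882; TS = 1212.75.
DWL = 1411.2 − 1212.75 = 198.45.

DWL = 198.45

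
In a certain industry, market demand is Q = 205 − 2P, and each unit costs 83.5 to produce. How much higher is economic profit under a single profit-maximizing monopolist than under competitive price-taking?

π rises by 180.5

Inverting demand: P = 102.5 − 0.5Q.
Under competition P = MC = 83.5, so Q = (102.5 − 83.5)/0.5 = 38.
Profit = (83.5 − 83.5)·38 = 0.
The monopolist equates marginal revenue to marginal cost: 102.5 − Q = 83.5, so Q = 19. From demand, P = 93.
Profit = (93 − 83.5)·19 = 180.5.
Change in economic profit: 180.5 − 0 = 180.5.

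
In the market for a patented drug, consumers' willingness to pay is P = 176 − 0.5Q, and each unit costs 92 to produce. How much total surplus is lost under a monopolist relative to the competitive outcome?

DWL = 1764

Perfect competition: P = MC = 92, so 176 − 0.5Q = 92 and Q = 168.
Monopoly sets MR = MC: 176 − Q = 92 ⇒ Q = 84, P = 176 − 0.5·84 = 134.
DWL is the triangle between Q = 84 and Q = 168: ½·(168 − 84)·(134 − 92) = 1764.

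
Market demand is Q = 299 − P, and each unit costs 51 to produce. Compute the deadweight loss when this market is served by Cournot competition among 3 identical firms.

Inverting demand: P = 299 − Q.
Under competition P = MC = 51, so Q = (299 − 51)/1 = 248.
With 3 symmetric Cournot firms, each firm's FOC gives 299 − 4q = 51, so q = 62, Q = 3·62 = 186, and P = 113.
DWL is the triangle between Q = 186 and Q = 248: ½·(248 − 186)·(113 − 51) = 1922.

DWL = 1922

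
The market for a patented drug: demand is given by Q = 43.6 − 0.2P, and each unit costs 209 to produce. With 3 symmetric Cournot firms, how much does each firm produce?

Inverting demand: P = 218 − 5Q.
In a 3-firm Cournot equilibrium, symmetry and the first-order condition give q = (218 − 209)/(20) = 0.45. So Q = 1.35 and P = 211.25.

q_i = 0.45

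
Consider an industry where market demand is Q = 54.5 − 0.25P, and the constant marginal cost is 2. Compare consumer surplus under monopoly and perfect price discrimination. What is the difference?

Inverting demand: P = 218 − 4Q.
A monopolist chooses Q where MR = MC. MR = 218 − 8Q; setting this equal to 2 gives Q = 27 and P = 110.
CS = ½·(218 − 110)·27 = 1458.
A perfectly discriminating monopolist sells every unit with P(Q) ≥ MC(Q), so output equals the competitive quantity Q = 54. Each buyer pays their reservation price, so CS = 0 and the firm captures all surplus.
CS = 0.
Change in consumer surplus: 0 − 1458 = −1458.

Consumer surplus falls by 1458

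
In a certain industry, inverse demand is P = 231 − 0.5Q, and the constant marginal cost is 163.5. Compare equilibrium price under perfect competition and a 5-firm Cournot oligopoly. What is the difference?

Under competition P = MC = 163.5, so Q = (231 − 163.5)/0.5 = 135.
Cournot with 5 identical firms: the symmetric best-response condition is 231 − 3q = 163.5. Each firm produces q = 22.5, total output Q = 112.5, price P = 174.75.
Change in equilibrium price: 174.75 − 163.5 = 11.25.

Equilibrium price rises by 11.25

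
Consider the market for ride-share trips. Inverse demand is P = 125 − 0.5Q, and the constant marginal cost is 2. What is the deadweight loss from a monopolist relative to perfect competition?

Competitive firms price at marginal cost: P = 2, giving Q = 246.
The monopolist equates marginal revenue to marginal cost: 125 − Q = 2, so Q = 123. From demand, P = 63.5.
DWL is the triangle between Q = 123 and Q = 246: ½·(246 − 123)·(63.5 − 2) = 3782.25.

DWL = 3782.25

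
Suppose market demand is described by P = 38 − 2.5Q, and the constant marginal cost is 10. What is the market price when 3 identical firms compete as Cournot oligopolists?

P = 17

In a 3-firm Cournot equilibrium, symmetry and the first-order condition give q = (38 − 10)/(10) = 2.8. So Q = 8.4 and P = 17.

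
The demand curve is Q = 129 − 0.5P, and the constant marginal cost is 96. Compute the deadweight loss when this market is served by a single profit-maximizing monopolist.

Inverting demand: P = 258 − 2Q.
Perfect competition: P = MC = 96, so 258 − 2Q = 96 and Q = 81.
A monopolist chooses Q where MR = MC. MR = 258 − 4Q; setting this equal to 96 gives Q = 40.5 and P = 177.
DWL is the triangle between Q = 40.5 and Q = 81: ½·(81 − 40.5)·(177 − 96) = 1640.25.

DWL = 1640.25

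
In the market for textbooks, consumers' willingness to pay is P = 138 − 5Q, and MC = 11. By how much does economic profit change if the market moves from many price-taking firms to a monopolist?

Perfect competition: P = MC = 11, so 138 − 5Q = 11 and Q = 25.4.
Profit = (11 − 11)·25.4 = 0.
The monopolist equates marginal revenue to marginal cost: 138 − 10Q = 11, so Q = 12.7. From demand, P = 74.5.
Profit = (74.5 − 11)·12.7 = 806.45.
Change in economic profit: 806.45 − 0 = 806.45.

π rises by 806.45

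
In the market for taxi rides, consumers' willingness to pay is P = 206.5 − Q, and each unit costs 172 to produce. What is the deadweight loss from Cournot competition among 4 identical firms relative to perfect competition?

Competitive firms price at marginal cost: P = 172, giving Q = 34.5.
In a 4-firm Cournot equilibrium, symmetry and the first-order condition give q = (206.5 − 172)/(5) = 6.9. So Q = 27.6 and P = 178.9.
DWL is the triangle between Q = 27.6 and Q = 34.5: ½·(34.5 − 27.6)·(178.9 − 172) = 23.805.

DWL = 23.805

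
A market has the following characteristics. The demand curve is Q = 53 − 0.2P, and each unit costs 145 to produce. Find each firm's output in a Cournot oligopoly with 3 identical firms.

q_i = 6

Inverting demand: P = 265 − 5Q.
With 3 symmetric Cournot firms, each firm's FOC gives 265 − 20q = 145, so q = 6, Q = 3·6 = 18, and P = 175.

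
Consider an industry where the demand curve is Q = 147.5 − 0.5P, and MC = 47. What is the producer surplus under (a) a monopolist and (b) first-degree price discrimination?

Monopoly: PS = 7688; Perfect PD: PS = 15376

Inverting demand: P = 295 − 2Q.
A monopolist chooses Q where MR = MC. MR = 295 − 4Q; setting this equal to 47 gives Q = 62 and P = 171.
PS = (171 − 47)·62 = 7688.
A perfectly discriminating monopolist sells every unit with P(Q) ≥ MC(Q), so output equals the competitive quantity Q = 124. Each buyer pays their reservation price, so CS = 0 and the firm captures all surplus.
PS = ½·(295 − 47)·124 = 15376.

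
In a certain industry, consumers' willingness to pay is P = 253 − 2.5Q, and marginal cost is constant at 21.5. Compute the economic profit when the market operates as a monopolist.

The monopolist equates marginal revenue to marginal cost: 253 − 5Q = 21.5, so Q = 46.3. From demand, P = 137.25.
Profit = (137.25 − 21.5)·46.3 = 5359.225.

Profit = 5359.225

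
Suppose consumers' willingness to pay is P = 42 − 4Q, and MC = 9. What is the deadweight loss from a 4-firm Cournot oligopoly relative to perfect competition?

Perfect competition: P = MC = 9, so 42 − 4Q = 9 and Q = 8.25.
In a 4-firm Cournot equilibrium, symmetry and the first-order condition give q = (42 − 9)/(20) = 1.65. So Q = 6.6 and P = 15.6.
DWL is the triangle between Q = 6.6 and Q = 8.25: ½·(8.25 − 6.6)·(15.6 − 9) = 5.445.

DWL = 5.445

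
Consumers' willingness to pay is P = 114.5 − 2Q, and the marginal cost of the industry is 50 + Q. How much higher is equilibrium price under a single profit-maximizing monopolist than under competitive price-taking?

Equilibrium price rises by 17.2

Under competition P = MC: 114.5 − 2Q = 50 + Q ⇒ Q = 21.5, P = 71.5.
A monopolist chooses Q where MR = MC. MR = 114.5 − 4Q; setting this equal to 50 + Q gives Q = 12.9 and P = 88.7.
Change in equilibrium price: 88.7 − 71.5 = 17.2.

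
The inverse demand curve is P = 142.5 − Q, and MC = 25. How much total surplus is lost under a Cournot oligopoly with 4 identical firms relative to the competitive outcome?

Under competition P = MC = 25, so Q = (142.5 − 25)/1 = 117.5.
In a 4-firm Cournot equilibrium, symmetry and the first-order condition give q = (142.5 − 25)/(5) = 23.5. So Q = 94 and P = 48.5.
DWL is the triangle between Q = 94 and Q = 117.5: ½·(117.5 − 94)·(48.5 − 25) = 276.125.

DWL = 276.125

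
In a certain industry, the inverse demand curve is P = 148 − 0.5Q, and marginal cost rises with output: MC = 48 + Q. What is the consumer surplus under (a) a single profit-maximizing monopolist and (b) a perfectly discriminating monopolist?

Monopoly: CS = 625; Perfect PD: CS = 0

Monopoly sets MR = MC: 148 − Q = 48 + Q ⇒ Q = 50, P = 148 − 0.5·50 = 123.
CS = ½·(148 − 123)·50 = 625.
Under first-degree price discrimination the firm charges each unit its demand price and produces up to where P = MC, i.e. Q = 200/3. Consumer surplus is zero; producer surplus equals total surplus.
CS = 0.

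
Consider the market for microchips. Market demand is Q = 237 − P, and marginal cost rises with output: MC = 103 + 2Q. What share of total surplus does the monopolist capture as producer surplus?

PS/TS = 0.8

Inverting demand: P = 237 − Q.
A monopolist chooses Q where MR = MC. MR = 237 − 2Q; setting this equal to 103 + 2Q gives Q = 33.5 and P = 203.5.
CS = ½·(237 − 203.5)·33.5 = 561.125.
PS = P·Q − VC(Q) = 203.5·33.5 − (103·33.5 + ½·2·33.5²) = 2244.5.
Share captured = PS/TS = 2244.5/2805.625 = 0.8.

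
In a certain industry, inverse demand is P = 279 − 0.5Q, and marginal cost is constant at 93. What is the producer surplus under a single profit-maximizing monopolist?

The monopolist equates marginal revenue to marginal cost: 279 − Q = 93, so Q = 186. From demand, P = 186.
PS = (186 − 93)·186 = 17298.

PS = 17298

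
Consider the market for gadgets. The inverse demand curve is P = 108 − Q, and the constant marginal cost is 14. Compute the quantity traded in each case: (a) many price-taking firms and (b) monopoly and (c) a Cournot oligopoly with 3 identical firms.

Under competition P = MC = 14, so Q = (108 − 14)/1 = 94.
The monopolist equates marginal revenue to marginal cost: 108 − 2Q = 14, so Q = 47. From demand, P = 61.
With 3 symmetric Cournot firms, each firm's FOC gives 108 − 4q = 14, so q = 23.5, Q = 3·23.5 = 70.5, and P = 37.5.

Competition: Q = 94; Monopoly: Q = 47; Cournot: Q = 70.5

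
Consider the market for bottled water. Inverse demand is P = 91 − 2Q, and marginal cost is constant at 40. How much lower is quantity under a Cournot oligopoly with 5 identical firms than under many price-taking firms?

Competitive firms price at marginal cost: P = 40, giving Q = 25.5.
With 5 symmetric Cournot firms, each firm's FOC gives 91 − 12q = 40, so q = 4.25, Q = 5·4.25 = 21.25, and P = 48.5.
Change in quantity: 21.25 − 25.5 = −4.25.

Quantity falls by 4.25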